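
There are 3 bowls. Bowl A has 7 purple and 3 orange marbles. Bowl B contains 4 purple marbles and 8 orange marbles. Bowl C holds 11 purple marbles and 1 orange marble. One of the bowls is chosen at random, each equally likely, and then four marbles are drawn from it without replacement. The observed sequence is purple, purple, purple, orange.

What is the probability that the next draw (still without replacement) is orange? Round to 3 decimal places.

For each hypothesis, P(data | H) works out to: P(data | bowl A) = (7/10)(6/9)(5/8)(3/7) = 0.125; P(data | bowl B) = (4/12)(3/11)(2/10)(8/9) = 0.016162; P(data | bowl C) = (11/12)(10/11)(9/10)(1/9) = 0.083333.
Weighting by the prior gives 1/3 · 0.125 = 0.041667, 1/3 · 0.016162 = 0.0053872, 1/3 · 0.083333 = 0.027778; these sum to 0.074832.
The posterior is then P(bowl A | data) = 0.55681, P(bowl B | data) = 0.071991, P(bowl C | data) = 0.3712.
The predictive probability is P(orange next | data) = (1/3)(0.55681) + (7/8)(0.071991) + (0)(0.3712) = 0.24859.

0.249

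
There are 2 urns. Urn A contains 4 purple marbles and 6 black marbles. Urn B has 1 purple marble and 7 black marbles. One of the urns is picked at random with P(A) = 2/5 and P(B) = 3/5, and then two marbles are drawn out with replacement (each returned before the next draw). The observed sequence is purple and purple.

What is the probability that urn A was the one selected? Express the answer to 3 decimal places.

0.872

Under each hypothesis, the probability of the observed sequence is: P(data | urn A) = (4/10)(4/10) = 0.16; P(data | urn B) = (1/8)(1/8) = 0.015625.
Weighting by the prior gives 2/5 · 0.16 = 0.064, 3/5 · 0.015625 = 0.009375; summing to 0.073375.
By Bayes' rule, P(urn A | data) = (0.064) / (0.073375) = 0.87223.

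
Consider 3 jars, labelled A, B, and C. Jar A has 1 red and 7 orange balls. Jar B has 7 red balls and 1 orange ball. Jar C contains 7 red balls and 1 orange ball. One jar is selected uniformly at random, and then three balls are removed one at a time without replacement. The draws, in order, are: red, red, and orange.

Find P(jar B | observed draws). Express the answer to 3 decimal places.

0.500

Compute the likelihood of the observed sequence for each case: P(data | jar A) = (1/8)(0/7) = 0; P(data | jar B) = (7/8)(6/7)(1/6) = 1/8; P(data | jar C) = (7/8)(6/7)(1/6) = 1/8.
Multiplying each by its prior: 1/3 · 0 = 0, 1/3 · 1/8 = 1/24, 1/3 · 1/8 = 1/24; these sum to 1/12.
By Bayes' rule, P(jar B | data) = (1/24) / (1/12) = 1/2.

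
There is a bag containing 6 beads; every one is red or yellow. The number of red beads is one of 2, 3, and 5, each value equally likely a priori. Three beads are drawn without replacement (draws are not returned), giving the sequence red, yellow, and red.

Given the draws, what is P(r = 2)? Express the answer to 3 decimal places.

The likelihood of the observed sequence under each hypothesis: P(data | r = 2) = (2/6)(4/5)(1/4) = 1/15; P(data | r = 3) = (3/6)(3/5)(2/4) = 3/20; P(data | r = 5) = (5/6)(1/5)(4/4) = 1/6.
Weighting by the prior gives 1/3 · 1/15 = 1/45, 1/3 · 3/20 = 1/20, 1/3 · 1/6 = 1/18; with total 23/180.
Therefore the posterior P(r = 2 | data) = (1/45) / (23/180) = 4/23.

0.174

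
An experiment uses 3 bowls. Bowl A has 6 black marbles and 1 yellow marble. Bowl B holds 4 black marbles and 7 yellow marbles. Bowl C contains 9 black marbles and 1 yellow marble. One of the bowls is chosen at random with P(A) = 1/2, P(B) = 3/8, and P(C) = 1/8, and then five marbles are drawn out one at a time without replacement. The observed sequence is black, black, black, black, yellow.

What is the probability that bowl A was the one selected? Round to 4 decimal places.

The likelihood of the observed sequence under each hypothesis: P(data | bowl A) = (6/7)(5/6)(4/5)(3/4)(1/3) = 0.14286; P(data | bowl B) = (4/11)(3/10)(2/9)(1/8)(7/7) = 0.0030303; P(data | bowl C) = (9/10)(8/9)(7/8)(6/7)(1/6) = 0.1.
Multiplying each by its prior: 1/2 · 0.14286 = 0.071429, 3/8 · 0.0030303 = 0.0011364, 1/8 · 0.1 = 0.0125; summing to 0.085065.
Hence P(bowl A | data) = (0.071429) / (0.085065) = 0.83969.

0.8397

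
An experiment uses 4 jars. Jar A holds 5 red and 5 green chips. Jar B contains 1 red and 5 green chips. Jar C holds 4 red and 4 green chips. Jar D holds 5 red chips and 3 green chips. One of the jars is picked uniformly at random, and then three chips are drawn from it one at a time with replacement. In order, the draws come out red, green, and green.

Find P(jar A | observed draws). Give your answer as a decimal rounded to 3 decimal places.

The likelihood of the observed sequence under each hypothesis: P(data | jar A) = (5/10)(5/10)(5/10) = 0.125; P(data | jar B) = (1/6)(5/6)(5/6) = 0.11574; P(data | jar C) = (4/8)(4/8)(4/8) = 0.125; P(data | jar D) = (5/8)(3/8)(3/8) = 0.087891.
Weighting by the prior gives 1/4 · 0.125 = 0.03125, 1/4 · 0.11574 = 0.028935, 1/4 · 0.125 = 0.03125, 1/4 · 0.087891 = 0.021973; summing to 0.11341.
Therefore the posterior P(jar A | data) = (0.03125) / (0.11341) = 0.27555.

0.276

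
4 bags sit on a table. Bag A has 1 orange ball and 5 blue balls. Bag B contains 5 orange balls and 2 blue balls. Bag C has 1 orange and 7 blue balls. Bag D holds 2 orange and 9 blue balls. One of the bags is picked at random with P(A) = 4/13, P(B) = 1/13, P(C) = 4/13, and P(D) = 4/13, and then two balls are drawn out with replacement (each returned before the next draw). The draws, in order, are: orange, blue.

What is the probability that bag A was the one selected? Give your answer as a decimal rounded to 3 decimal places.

0.310

Under each hypothesis, the probability of the observed sequence is: P(data | bag A) = (1/6)(5/6) = 0.13889; P(data | bag B) = (5/7)(2/7) = 0.20408; P(data | bag C) = (1/8)(7/8) = 0.10938; P(data | bag D) = (2/11)(9/11) = 0.14876.
The prior-weighted likelihoods are 4/13 · 0.13889 = 0.042735, 1/13 · 0.20408 = 0.015699, 4/13 · 0.10938 = 0.033654, 4/13 · 0.14876 = 0.045772; these sum to 0.13786.
Therefore the posterior P(bag A | data) = (0.042735) / (0.13786) = 0.30999.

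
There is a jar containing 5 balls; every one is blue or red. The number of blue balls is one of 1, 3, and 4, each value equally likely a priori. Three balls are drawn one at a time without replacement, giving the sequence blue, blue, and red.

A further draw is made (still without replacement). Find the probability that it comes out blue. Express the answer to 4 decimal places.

Compute the likelihood of the observed sequence for each case: P(data | r = 1) = (1/5)(0/4) = 0; P(data | r = 3) = (3/5)(2/4)(2/3) = 1/5; P(data | r = 4) = (4/5)(3/4)(1/3) = 1/5.
The prior-weighted likelihoods are 1/3 · 0 = 0, 1/3 · 1/5 = 1/15, 1/3 · 1/5 = 1/15; these sum to 2/15.
Normalising, the posterior is P(r = 1 | data) = 0, P(r = 3 | data) = 1/2, P(r = 4 | data) = 1/2.
So P(blue next | data) = Σ P(blue next | H) P(H | data) = (1/2)(1/2) + (1)(1/2) = 3/4.

0.7500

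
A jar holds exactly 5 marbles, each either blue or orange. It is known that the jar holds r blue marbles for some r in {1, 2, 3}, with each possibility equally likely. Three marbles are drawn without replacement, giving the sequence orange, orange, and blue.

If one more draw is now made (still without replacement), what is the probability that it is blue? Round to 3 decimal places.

0.400

The likelihood of the observed sequence under each hypothesis: P(data | r = 1) = (4/5)(3/4)(1/3) = 1/5; P(data | r = 2) = (3/5)(2/4)(2/3) = 1/5; P(data | r = 3) = (2/5)(1/4)(3/3) = 1/10.
The prior-weighted likelihoods are 1/3 · 1/5 = 1/15, 1/3 · 1/5 = 1/15, 1/3 · 1/10 = 1/30; with total 1/6.
Normalising, the posterior is P(r = 1 | data) = 2/5, P(r = 2 | data) = 2/5, P(r = 3 | data) = 1/5.
So P(blue next | data) = Σ P(blue next | H) P(H | data) = (0)(2/5) + (1/2)(2/5) + (1)(1/5) = 2/5.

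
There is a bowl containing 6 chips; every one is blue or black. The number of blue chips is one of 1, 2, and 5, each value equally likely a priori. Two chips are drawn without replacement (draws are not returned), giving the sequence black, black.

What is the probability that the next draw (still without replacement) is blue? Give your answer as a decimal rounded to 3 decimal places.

0.344

Under each hypothesis, the probability of the observed sequence is: P(data | r = 1) = (5/6)(4/5) = 2/3; P(data | r = 2) = (4/6)(3/5) = 2/5; P(data | r = 5) = (1/6)(0/5) = 0.
Weighting by the prior gives 1/3 · 2/3 = 2/9, 1/3 · 2/5 = 2/15, 1/3 · 0 = 0; with total 16/45.
Normalising, the posterior is P(r = 1 | data) = 5/8, P(r = 2 | data) = 3/8, P(r = 5 | data) = 0.
So P(blue next | data) = Σ P(blue next | H) P(H | data) = (1/4)(5/8) + (1/2)(3/8) = 11/32.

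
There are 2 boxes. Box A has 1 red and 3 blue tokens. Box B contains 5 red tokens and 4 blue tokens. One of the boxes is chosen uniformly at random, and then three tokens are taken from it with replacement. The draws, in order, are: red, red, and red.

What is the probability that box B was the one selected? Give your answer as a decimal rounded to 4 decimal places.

Under each hypothesis, the probability of the observed sequence is: P(data | box A) = (1/4)(1/4)(1/4) = 0.015625; P(data | box B) = (5/9)(5/9)(5/9) = 0.17147.
Weighting by the prior gives 1/2 · 0.015625 = 0.0078125, 1/2 · 0.17147 = 0.085734; summing to 0.093546.
By Bayes' rule, P(box B | data) = (0.085734) / (0.093546) = 0.91649.

0.9165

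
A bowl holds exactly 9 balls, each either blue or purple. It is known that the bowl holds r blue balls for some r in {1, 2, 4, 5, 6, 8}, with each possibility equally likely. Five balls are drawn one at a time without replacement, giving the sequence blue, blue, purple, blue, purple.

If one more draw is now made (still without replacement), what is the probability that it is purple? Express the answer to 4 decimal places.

For each hypothesis, P(data | H) works out to: P(data | r = 1) = (1/9)(0/8) = 0; P(data | r = 2) = (2/9)(1/8)(7/7)(0/6) = 0; P(data | r = 4) = (4/9)(3/8)(5/7)(2/6)(4/5) = 2/63; P(data | r = 5) = (5/9)(4/8)(4/7)(3/6)(3/5) = 1/21; P(data | r = 6) = (6/9)(5/8)(3/7)(4/6)(2/5) = 1/21; P(data | r = 8) = (8/9)(7/8)(1/7)(6/6)(0/5) = 0.
Weighting by the prior gives 1/6 · 0 = 0, 1/6 · 0 = 0, 1/6 · 2/63 = 1/189, 1/6 · 1/21 = 1/126, 1/6 · 1/21 = 1/126, 1/6 · 0 = 0; summing to 4/189.
The posterior is then P(r = 1 | data) = 0, P(r = 2 | data) = 0, P(r = 4 | data) = 1/4, P(r = 5 | data) = 3/8, P(r = 6 | data) = 3/8, P(r = 8 | data) = 0.
So P(purple next | data) = Σ P(purple next | H) P(H | data) = (3/4)(1/4) + (1/2)(3/8) + (1/4)(3/8) = 15/32.

0.4688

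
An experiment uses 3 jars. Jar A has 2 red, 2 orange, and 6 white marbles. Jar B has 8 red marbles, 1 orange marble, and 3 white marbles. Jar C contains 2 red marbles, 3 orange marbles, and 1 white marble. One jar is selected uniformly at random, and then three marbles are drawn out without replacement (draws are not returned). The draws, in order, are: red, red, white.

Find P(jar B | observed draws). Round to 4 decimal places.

0.7925

The likelihood of the observed sequence under each hypothesis: P(data | jar A) = (2/10)(1/9)(6/8) = 1/60; P(data | jar B) = (8/12)(7/11)(3/10) = 7/55; P(data | jar C) = (2/6)(1/5)(1/4) = 1/60.
Weighting by the prior gives 1/3 · 1/60 = 1/180, 1/3 · 7/55 = 7/165, 1/3 · 1/60 = 1/180; these sum to 53/990.
Therefore the posterior P(jar B | data) = (7/165) / (53/990) = 42/53.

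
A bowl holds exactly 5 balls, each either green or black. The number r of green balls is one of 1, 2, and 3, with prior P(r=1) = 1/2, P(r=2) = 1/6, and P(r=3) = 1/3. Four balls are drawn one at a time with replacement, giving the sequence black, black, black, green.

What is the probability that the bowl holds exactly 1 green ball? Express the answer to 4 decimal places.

0.6531

Under each hypothesis, the probability of the observed sequence is: P(data | r = 1) = (4/5)(4/5)(4/5)(1/5) = 64/625; P(data | r = 2) = (3/5)(3/5)(3/5)(2/5) = 54/625; P(data | r = 3) = (2/5)(2/5)(2/5)(3/5) = 24/625.
The prior-weighted likelihoods are 1/2 · 64/625 = 32/625, 1/6 · 54/625 = 9/625, 1/3 · 24/625 = 8/625; these sum to 49/625.
Hence P(r = 1 | data) = (32/625) / (49/625) = 32/49.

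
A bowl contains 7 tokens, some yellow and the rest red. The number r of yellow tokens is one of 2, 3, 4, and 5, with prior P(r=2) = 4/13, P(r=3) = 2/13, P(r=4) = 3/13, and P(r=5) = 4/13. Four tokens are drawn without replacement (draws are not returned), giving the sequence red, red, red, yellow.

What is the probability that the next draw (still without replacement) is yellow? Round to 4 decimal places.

Compute the likelihood of the observed sequence for each case: P(data | r = 2) = (5/7)(4/6)(3/5)(2/4) = 1/7; P(data | r = 3) = (4/7)(3/6)(2/5)(3/4) = 3/35; P(data | r = 4) = (3/7)(2/6)(1/5)(4/4) = 1/35; P(data | r = 5) = (2/7)(1/6)(0/5) = 0.
Multiplying each by its prior: 4/13 · 1/7 = 4/91, 2/13 · 3/35 = 6/455, 3/13 · 1/35 = 3/455, 4/13 · 0 = 0; summing to 29/455.
Normalising, the posterior is P(r = 2 | data) = 20/29, P(r = 3 | data) = 6/29, P(r = 4 | data) = 3/29, P(r = 5 | data) = 0.
So P(yellow next | data) = Σ P(yellow next | H) P(H | data) = (1/3)(20/29) + (2/3)(6/29) + (1)(3/29) = 41/87.

0.4713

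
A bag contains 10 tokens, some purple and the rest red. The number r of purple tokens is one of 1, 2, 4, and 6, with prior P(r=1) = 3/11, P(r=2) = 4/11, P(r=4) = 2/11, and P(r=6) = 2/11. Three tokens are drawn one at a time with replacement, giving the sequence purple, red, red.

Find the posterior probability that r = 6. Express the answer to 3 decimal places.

Under each hypothesis, the probability of the observed sequence is: P(data | r = 1) = (1/10)(9/10)(9/10) = 0.081; P(data | r = 2) = (2/10)(8/10)(8/10) = 0.128; P(data | r = 4) = (4/10)(6/10)(6/10) = 0.144; P(data | r = 6) = (6/10)(4/10)(4/10) = 0.096.
The prior-weighted likelihoods are 3/11 · 0.081 = 0.022091, 4/11 · 0.128 = 0.046545, 2/11 · 0.144 = 0.026182, 2/11 · 0.096 = 0.017455; with total 0.11227.
Hence P(r = 6 | data) = (0.017455) / (0.11227) = 0.15547.

0.155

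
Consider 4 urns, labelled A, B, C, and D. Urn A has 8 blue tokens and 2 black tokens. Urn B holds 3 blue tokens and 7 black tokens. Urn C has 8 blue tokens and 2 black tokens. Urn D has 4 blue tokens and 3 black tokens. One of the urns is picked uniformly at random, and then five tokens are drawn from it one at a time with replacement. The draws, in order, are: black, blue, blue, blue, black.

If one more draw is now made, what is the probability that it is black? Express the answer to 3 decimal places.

0.363

Compute the likelihood of the observed sequence for each case: P(data | urn A) = (2/10)(8/10)(8/10)(8/10)(2/10) = 0.02048; P(data | urn B) = (7/10)(3/10)(3/10)(3/10)(7/10) = 0.01323; P(data | urn C) = (2/10)(8/10)(8/10)(8/10)(2/10) = 0.02048; P(data | urn D) = (3/7)(4/7)(4/7)(4/7)(3/7) = 0.034271.
Multiplying each by its prior: 1/4 · 0.02048 = 0.00512, 1/4 · 0.01323 = 0.0033075, 1/4 · 0.02048 = 0.00512, 1/4 · 0.034271 = 0.0085679; these sum to 0.022115.
Dividing through by the total gives posterior P(urn A | data) = 0.23151, P(urn B | data) = 0.14956, P(urn C | data) = 0.23151, P(urn D | data) = 0.38742.
So P(black next | data) = Σ P(black next | H) P(H | data) = (1/5)(0.23151) + (7/10)(0.14956) + (1/5)(0.23151) + (3/7)(0.38742) = 0.36333.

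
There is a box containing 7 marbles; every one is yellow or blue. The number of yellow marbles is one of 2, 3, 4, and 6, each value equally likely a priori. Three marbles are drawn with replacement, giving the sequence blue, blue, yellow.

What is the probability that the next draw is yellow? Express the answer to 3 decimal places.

Compute the likelihood of the observed sequence for each case: P(data | r = 2) = (5/7)(5/7)(2/7) = 50/343; P(data | r = 3) = (4/7)(4/7)(3/7) = 48/343; P(data | r = 4) = (3/7)(3/7)(4/7) = 36/343; P(data | r = 6) = (1/7)(1/7)(6/7) = 6/343.
Multiplying each by its prior: 1/4 · 50/343 = 25/686, 1/4 · 48/343 = 12/343, 1/4 · 36/343 = 9/343, 1/4 · 6/343 = 3/686; with total 5/49.
Dividing through by the total gives posterior P(r = 2 | data) = 5/14, P(r = 3 | data) = 12/35, P(r = 4 | data) = 9/35, P(r = 6 | data) = 3/70.
The predictive probability is P(yellow next | data) = (2/7)(5/14) + (3/7)(12/35) + (4/7)(9/35) + (6/7)(3/70) = 106/245.

0.433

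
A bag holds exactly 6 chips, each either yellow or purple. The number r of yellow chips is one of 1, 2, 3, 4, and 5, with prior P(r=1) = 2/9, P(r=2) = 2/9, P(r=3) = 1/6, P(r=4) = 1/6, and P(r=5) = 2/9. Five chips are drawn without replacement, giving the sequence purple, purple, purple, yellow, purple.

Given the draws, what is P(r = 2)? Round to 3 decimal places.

0.286

Compute the likelihood of the observed sequence for each case: P(data | r = 1) = (5/6)(4/5)(3/4)(1/3)(2/2) = 1/6; P(data | r = 2) = (4/6)(3/5)(2/4)(2/3)(1/2) = 1/15; P(data | r = 3) = (3/6)(2/5)(1/4)(3/3)(0/2) = 0; P(data | r = 4) = (2/6)(1/5)(0/4) = 0; P(data | r = 5) = (1/6)(0/5) = 0.
The prior-weighted likelihoods are 2/9 · 1/6 = 1/27, 2/9 · 1/15 = 2/135, 1/6 · 0 = 0, 1/6 · 0 = 0, 2/9 · 0 = 0; summing to 7/135.
By Bayes' rule, P(r = 2 | data) = (2/135) / (7/135) = 2/7.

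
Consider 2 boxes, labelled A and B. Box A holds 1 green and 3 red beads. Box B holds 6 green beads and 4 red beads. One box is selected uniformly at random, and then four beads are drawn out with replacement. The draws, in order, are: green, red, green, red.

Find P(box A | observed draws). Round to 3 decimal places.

0.379

Compute the likelihood of the observed sequence for each case: P(data | box A) = (1/4)(3/4)(1/4)(3/4) = 0.035156; P(data | box B) = (6/10)(4/10)(6/10)(4/10) = 0.0576.
Multiplying each by its prior: 1/2 · 0.035156 = 0.017578, 1/2 · 0.0576 = 0.0288; with total 0.046378.
So P(box A | data) = (0.017578) / (0.046378) = 0.37902.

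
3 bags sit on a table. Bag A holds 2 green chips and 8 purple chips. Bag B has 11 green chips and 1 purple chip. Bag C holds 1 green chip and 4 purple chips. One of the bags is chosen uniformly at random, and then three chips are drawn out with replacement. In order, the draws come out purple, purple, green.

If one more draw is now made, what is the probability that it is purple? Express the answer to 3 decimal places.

Compute the likelihood of the observed sequence for each case: P(data | bag A) = (8/10)(8/10)(2/10) = 0.128; P(data | bag B) = (1/12)(1/12)(11/12) = 0.0063657; P(data | bag C) = (4/5)(4/5)(1/5) = 0.128.
The prior-weighted likelihoods are 1/3 · 0.128 = 0.042667, 1/3 · 0.0063657 = 0.0021219, 1/3 · 0.128 = 0.042667; these sum to 0.087455.
Dividing through by the total gives posterior P(bag A | data) = 0.48787, P(bag B | data) = 0.024263, P(bag C | data) = 0.48787.
The predictive probability is P(purple next | data) = (4/5)(0.48787) + (1/12)(0.024263) + (4/5)(0.48787) = 0.78261.

0.783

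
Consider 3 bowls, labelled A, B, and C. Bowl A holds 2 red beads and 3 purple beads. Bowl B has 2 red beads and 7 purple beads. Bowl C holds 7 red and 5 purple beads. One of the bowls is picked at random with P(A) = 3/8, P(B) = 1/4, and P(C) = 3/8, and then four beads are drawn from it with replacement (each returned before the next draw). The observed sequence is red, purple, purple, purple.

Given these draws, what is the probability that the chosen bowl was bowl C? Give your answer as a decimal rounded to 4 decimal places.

0.2128

Compute the likelihood of the observed sequence for each case: P(data | bowl A) = (2/5)(3/5)(3/5)(3/5) = 0.0864; P(data | bowl B) = (2/9)(7/9)(7/9)(7/9) = 0.10456; P(data | bowl C) = (7/12)(5/12)(5/12)(5/12) = 0.042197.
Multiplying each by its prior: 3/8 · 0.0864 = 0.0324, 1/4 · 0.10456 = 0.026139, 3/8 · 0.042197 = 0.015824; summing to 0.074363.
Therefore the posterior P(bowl C | data) = (0.015824) / (0.074363) = 0.21279.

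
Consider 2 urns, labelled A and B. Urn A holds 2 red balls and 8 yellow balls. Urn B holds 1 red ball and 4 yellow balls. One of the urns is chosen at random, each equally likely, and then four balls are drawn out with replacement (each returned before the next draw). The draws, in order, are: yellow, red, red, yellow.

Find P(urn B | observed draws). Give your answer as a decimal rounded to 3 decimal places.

0.500

The likelihood of the observed sequence under each hypothesis: P(data | urn A) = (8/10)(2/10)(2/10)(8/10) = 16/625; P(data | urn B) = (4/5)(1/5)(1/5)(4/5) = 16/625.
The prior-weighted likelihoods are 1/2 · 16/625 = 8/625, 1/2 · 16/625 = 8/625; summing to 16/625.
Hence P(urn B | data) = (8/625) / (16/625) = 1/2.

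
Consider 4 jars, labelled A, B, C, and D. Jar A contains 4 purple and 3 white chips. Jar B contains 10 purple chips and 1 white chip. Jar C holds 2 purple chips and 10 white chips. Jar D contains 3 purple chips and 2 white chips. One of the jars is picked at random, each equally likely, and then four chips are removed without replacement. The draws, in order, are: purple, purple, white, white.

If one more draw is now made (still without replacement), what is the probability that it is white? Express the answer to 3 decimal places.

For each hypothesis, P(data | H) works out to: P(data | jar A) = (4/7)(3/6)(3/5)(2/4) = 0.085714; P(data | jar B) = (10/11)(9/10)(1/9)(0/8) = 0; P(data | jar C) = (2/12)(1/11)(10/10)(9/9) = 0.015152; P(data | jar D) = (3/5)(2/4)(2/3)(1/2) = 0.1.
Weighting by the prior gives 1/4 · 0.085714 = 0.021429, 1/4 · 0 = 0, 1/4 · 0.015152 = 0.0037879, 1/4 · 0.1 = 0.025; with total 0.050216.
Normalising, the posterior is P(jar A | data) = 0.42672, P(jar B | data) = 0, P(jar C | data) = 0.075431, P(jar D | data) = 0.49784.
Averaging over the posterior, P(white next | data) = (1/3)(0.42672) + (1)(0.075431) + (0)(0.49784) = 0.21767.

0.218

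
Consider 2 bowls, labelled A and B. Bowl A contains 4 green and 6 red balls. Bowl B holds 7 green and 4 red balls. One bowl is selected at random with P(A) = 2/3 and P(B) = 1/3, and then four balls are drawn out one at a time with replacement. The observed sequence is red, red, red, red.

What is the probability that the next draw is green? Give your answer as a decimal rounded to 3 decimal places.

0.415

The likelihood of the observed sequence under each hypothesis: P(data | bowl A) = (6/10)(6/10)(6/10)(6/10) = 0.1296; P(data | bowl B) = (4/11)(4/11)(4/11)(4/11) = 0.017485.
Weighting by the prior gives 2/3 · 0.1296 = 0.0864, 1/3 · 0.017485 = 0.0058284; with total 0.092228.
Dividing through by the total gives posterior P(bowl A | data) = 0.9368, P(bowl B | data) = 0.063195.
The predictive probability is P(green next | data) = (2/5)(0.9368) + (7/11)(0.063195) = 0.41494.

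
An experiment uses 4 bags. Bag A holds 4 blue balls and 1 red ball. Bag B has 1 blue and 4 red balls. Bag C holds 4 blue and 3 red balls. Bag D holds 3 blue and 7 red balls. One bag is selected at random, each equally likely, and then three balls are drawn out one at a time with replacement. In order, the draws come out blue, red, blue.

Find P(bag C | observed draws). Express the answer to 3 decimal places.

For each hypothesis, P(data | H) works out to: P(data | bag A) = (4/5)(1/5)(4/5) = 0.128; P(data | bag B) = (1/5)(4/5)(1/5) = 0.032; P(data | bag C) = (4/7)(3/7)(4/7) = 0.13994; P(data | bag D) = (3/10)(7/10)(3/10) = 0.063.
Weighting by the prior gives 1/4 · 0.128 = 0.032, 1/4 · 0.032 = 0.008, 1/4 · 0.13994 = 0.034985, 1/4 · 0.063 = 0.01575; these sum to 0.090735.
Therefore the posterior P(bag C | data) = (0.034985) / (0.090735) = 0.38558.

0.386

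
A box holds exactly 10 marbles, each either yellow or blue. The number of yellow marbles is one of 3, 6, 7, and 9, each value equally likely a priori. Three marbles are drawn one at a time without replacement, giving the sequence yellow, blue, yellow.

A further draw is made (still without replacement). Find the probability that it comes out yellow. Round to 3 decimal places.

0.657

Under each hypothesis, the probability of the observed sequence is: P(data | r = 3) = (3/10)(7/9)(2/8) = 7/120; P(data | r = 6) = (6/10)(4/9)(5/8) = 1/6; P(data | r = 7) = (7/10)(3/9)(6/8) = 7/40; P(data | r = 9) = (9/10)(1/9)(8/8) = 1/10.
Weighting by the prior gives 1/4 · 7/120 = 7/480, 1/4 · 1/6 = 1/24, 1/4 · 7/40 = 7/160, 1/4 · 1/10 = 1/40; with total 1/8.
Normalising, the posterior is P(r = 3 | data) = 7/60, P(r = 6 | data) = 1/3, P(r = 7 | data) = 7/20, P(r = 9 | data) = 1/5.
So P(yellow next | data) = Σ P(yellow next | H) P(H | data) = (1/7)(7/60) + (4/7)(1/3) + (5/7)(7/20) + (1)(1/5) = 23/35.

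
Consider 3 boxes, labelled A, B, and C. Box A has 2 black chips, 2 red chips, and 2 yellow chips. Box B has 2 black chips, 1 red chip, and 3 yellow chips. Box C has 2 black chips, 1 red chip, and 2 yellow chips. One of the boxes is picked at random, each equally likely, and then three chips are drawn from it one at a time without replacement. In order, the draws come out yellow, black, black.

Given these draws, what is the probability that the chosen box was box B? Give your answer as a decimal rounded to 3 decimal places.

Compute the likelihood of the observed sequence for each case: P(data | box A) = (2/6)(2/5)(1/4) = 1/30; P(data | box B) = (3/6)(2/5)(1/4) = 1/20; P(data | box C) = (2/5)(2/4)(1/3) = 1/15.
Weighting by the prior gives 1/3 · 1/30 = 1/90, 1/3 · 1/20 = 1/60, 1/3 · 1/15 = 1/45; with total 1/20.
Hence P(box B | data) = (1/60) / (1/20) = 1/3.

0.333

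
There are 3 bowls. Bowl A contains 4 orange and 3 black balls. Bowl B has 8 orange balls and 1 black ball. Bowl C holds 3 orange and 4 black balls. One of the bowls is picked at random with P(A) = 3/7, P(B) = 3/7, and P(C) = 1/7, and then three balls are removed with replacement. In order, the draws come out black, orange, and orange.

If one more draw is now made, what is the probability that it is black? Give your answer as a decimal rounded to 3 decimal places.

The likelihood of the observed sequence under each hypothesis: P(data | bowl A) = (3/7)(4/7)(4/7) = 0.13994; P(data | bowl B) = (1/9)(8/9)(8/9) = 0.087791; P(data | bowl C) = (4/7)(3/7)(3/7) = 0.10496.
The prior-weighted likelihoods are 3/7 · 0.13994 = 0.059975, 3/7 · 0.087791 = 0.037625, 1/7 · 0.10496 = 0.014994; these sum to 0.11259.
Normalising, the posterior is P(bowl A | data) = 0.53267, P(bowl B | data) = 0.33417, P(bowl C | data) = 0.13317.
So P(black next | data) = Σ P(black next | H) P(H | data) = (3/7)(0.53267) + (1/9)(0.33417) + (4/7)(0.13317) = 0.34151.

0.342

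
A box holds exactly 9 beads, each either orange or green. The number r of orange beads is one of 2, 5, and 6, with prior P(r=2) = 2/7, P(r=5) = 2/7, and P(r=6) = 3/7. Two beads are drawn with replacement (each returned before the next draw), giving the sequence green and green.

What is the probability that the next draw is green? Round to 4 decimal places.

Compute the likelihood of the observed sequence for each case: P(data | r = 2) = (7/9)(7/9) = 49/81; P(data | r = 5) = (4/9)(4/9) = 16/81; P(data | r = 6) = (3/9)(3/9) = 1/9.
Weighting by the prior gives 2/7 · 49/81 = 14/81, 2/7 · 16/81 = 32/567, 3/7 · 1/9 = 1/21; these sum to 157/567.
Normalising, the posterior is P(r = 2 | data) = 0.6242, P(r = 5 | data) = 0.20382, P(r = 6 | data) = 0.17197.
Averaging over the posterior, P(green next | data) = (7/9)(0.6242) + (4/9)(0.20382) + (1/3)(0.17197) = 0.6334.

0.6334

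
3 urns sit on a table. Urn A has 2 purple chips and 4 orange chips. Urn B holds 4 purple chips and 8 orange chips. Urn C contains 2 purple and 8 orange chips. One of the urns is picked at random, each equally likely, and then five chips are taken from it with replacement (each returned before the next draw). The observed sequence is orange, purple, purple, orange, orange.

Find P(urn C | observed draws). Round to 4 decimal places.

Compute the likelihood of the observed sequence for each case: P(data | urn A) = (4/6)(2/6)(2/6)(4/6)(4/6) = 0.032922; P(data | urn B) = (8/12)(4/12)(4/12)(8/12)(8/12) = 0.032922; P(data | urn C) = (8/10)(2/10)(2/10)(8/10)(8/10) = 0.02048.
The prior-weighted likelihoods are 1/3 · 0.032922 = 0.010974, 1/3 · 0.032922 = 0.010974, 1/3 · 0.02048 = 0.0068267; summing to 0.028775.
Hence P(urn C | data) = (0.0068267) / (0.028775) = 0.23725.

0.2372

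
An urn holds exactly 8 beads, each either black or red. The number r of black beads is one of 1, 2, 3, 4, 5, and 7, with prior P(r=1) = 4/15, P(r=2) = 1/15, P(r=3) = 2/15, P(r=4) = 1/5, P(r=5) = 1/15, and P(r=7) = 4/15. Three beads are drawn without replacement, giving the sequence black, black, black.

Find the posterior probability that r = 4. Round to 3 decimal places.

0.073

For each hypothesis, P(data | H) works out to: P(data | r = 1) = (1/8)(0/7) = 0; P(data | r = 2) = (2/8)(1/7)(0/6) = 0; P(data | r = 3) = (3/8)(2/7)(1/6) = 1/56; P(data | r = 4) = (4/8)(3/7)(2/6) = 1/14; P(data | r = 5) = (5/8)(4/7)(3/6) = 5/28; P(data | r = 7) = (7/8)(6/7)(5/6) = 5/8.
Weighting by the prior gives 4/15 · 0 = 0, 1/15 · 0 = 0, 2/15 · 1/56 = 1/420, 1/5 · 1/14 = 1/70, 1/15 · 5/28 = 1/84, 4/15 · 5/8 = 1/6; these sum to 41/210.
By Bayes' rule, P(r = 4 | data) = (1/70) / (41/210) = 3/41.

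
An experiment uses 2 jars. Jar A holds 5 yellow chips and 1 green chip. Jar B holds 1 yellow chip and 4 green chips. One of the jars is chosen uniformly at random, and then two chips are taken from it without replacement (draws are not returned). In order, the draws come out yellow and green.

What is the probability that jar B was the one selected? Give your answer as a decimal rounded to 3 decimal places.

For each hypothesis, P(data | H) works out to: P(data | jar A) = (5/6)(1/5) = 1/6; P(data | jar B) = (1/5)(4/4) = 1/5.
Weighting by the prior gives 1/2 · 1/6 = 1/12, 1/2 · 1/5 = 1/10; these sum to 11/60.
Therefore the posterior P(jar B | data) = (1/10) / (11/60) = 6/11.

0.545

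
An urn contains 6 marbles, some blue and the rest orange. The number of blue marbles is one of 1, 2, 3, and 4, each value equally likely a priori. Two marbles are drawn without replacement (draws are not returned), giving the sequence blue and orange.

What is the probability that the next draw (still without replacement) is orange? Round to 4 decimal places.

The likelihood of the observed sequence under each hypothesis: P(data | r = 1) = (1/6)(5/5) = 1/6; P(data | r = 2) = (2/6)(4/5) = 4/15; P(data | r = 3) = (3/6)(3/5) = 3/10; P(data | r = 4) = (4/6)(2/5) = 4/15.
The prior-weighted likelihoods are 1/4 · 1/6 = 1/24, 1/4 · 4/15 = 1/15, 1/4 · 3/10 = 3/40, 1/4 · 4/15 = 1/15; these sum to 1/4.
The posterior is then P(r = 1 | data) = 1/6, P(r = 2 | data) = 4/15, P(r = 3 | data) = 3/10, P(r = 4 | data) = 4/15.
The predictive probability is P(orange next | data) = (1)(1/6) + (3/4)(4/15) + (1/2)(3/10) + (1/4)(4/15) = 7/12.

0.5833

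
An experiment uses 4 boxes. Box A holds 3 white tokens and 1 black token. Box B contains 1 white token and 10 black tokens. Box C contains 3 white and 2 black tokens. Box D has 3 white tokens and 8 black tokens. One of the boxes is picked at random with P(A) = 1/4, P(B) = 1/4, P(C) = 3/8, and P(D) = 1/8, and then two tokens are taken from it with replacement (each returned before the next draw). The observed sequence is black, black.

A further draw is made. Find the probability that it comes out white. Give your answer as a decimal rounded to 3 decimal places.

0.243

Compute the likelihood of the observed sequence for each case: P(data | box A) = (1/4)(1/4) = 0.0625; P(data | box B) = (10/11)(10/11) = 0.82645; P(data | box C) = (2/5)(2/5) = 0.16; P(data | box D) = (8/11)(8/11) = 0.52893.
The prior-weighted likelihoods are 1/4 · 0.0625 = 0.015625, 1/4 · 0.82645 = 0.20661, 3/8 · 0.16 = 0.06, 1/8 · 0.52893 = 0.066116; these sum to 0.34835.
Normalising, the posterior is P(box A | data) = 0.044854, P(box B | data) = 0.59311, P(box C | data) = 0.17224, P(box D | data) = 0.1898.
Averaging over the posterior, P(white next | data) = (3/4)(0.044854) + (1/11)(0.59311) + (3/5)(0.17224) + (3/11)(0.1898) = 0.24267.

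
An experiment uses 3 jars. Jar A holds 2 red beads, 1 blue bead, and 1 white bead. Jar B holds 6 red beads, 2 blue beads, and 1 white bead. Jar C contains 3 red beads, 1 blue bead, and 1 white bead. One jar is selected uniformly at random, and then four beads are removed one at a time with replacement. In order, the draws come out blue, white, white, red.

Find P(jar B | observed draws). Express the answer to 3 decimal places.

0.127

For each hypothesis, P(data | H) works out to: P(data | jar A) = (1/4)(1/4)(1/4)(2/4) = 0.0078125; P(data | jar B) = (2/9)(1/9)(1/9)(6/9) = 0.001829; P(data | jar C) = (1/5)(1/5)(1/5)(3/5) = 0.0048.
Multiplying each by its prior: 1/3 · 0.0078125 = 0.0026042, 1/3 · 0.001829 = 0.00060966, 1/3 · 0.0048 = 0.0016; summing to 0.0048138.
By Bayes' rule, P(jar B | data) = (0.00060966) / (0.0048138) = 0.12665.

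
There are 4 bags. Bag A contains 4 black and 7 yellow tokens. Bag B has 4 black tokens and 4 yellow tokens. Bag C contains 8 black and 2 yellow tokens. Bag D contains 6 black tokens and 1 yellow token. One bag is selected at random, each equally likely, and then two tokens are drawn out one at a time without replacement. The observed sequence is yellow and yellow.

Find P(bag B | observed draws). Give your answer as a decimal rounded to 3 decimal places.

0.347

The likelihood of the observed sequence under each hypothesis: P(data | bag A) = (7/11)(6/10) = 0.38182; P(data | bag B) = (4/8)(3/7) = 0.21429; P(data | bag C) = (2/10)(1/9) = 0.022222; P(data | bag D) = (1/7)(0/6) = 0.
The prior-weighted likelihoods are 1/4 · 0.38182 = 0.095455, 1/4 · 0.21429 = 0.053571, 1/4 · 0.022222 = 0.0055556, 1/4 · 0 = 0; summing to 0.15458.
By Bayes' rule, P(bag B | data) = (0.053571) / (0.15458) = 0.34656.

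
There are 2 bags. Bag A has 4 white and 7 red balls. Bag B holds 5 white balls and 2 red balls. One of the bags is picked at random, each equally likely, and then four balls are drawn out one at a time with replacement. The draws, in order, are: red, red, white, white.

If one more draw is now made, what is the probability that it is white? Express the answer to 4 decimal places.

The likelihood of the observed sequence under each hypothesis: P(data | bag A) = (7/11)(7/11)(4/11)(4/11) = 0.053548; P(data | bag B) = (2/7)(2/7)(5/7)(5/7) = 0.041649.
Weighting by the prior gives 1/2 · 0.053548 = 0.026774, 1/2 · 0.041649 = 0.020825; these sum to 0.047599.
Dividing through by the total gives posterior P(bag A | data) = 0.5625, P(bag B | data) = 0.4375.
The predictive probability is P(white next | data) = (4/11)(0.5625) + (5/7)(0.4375) = 0.51705.

0.5170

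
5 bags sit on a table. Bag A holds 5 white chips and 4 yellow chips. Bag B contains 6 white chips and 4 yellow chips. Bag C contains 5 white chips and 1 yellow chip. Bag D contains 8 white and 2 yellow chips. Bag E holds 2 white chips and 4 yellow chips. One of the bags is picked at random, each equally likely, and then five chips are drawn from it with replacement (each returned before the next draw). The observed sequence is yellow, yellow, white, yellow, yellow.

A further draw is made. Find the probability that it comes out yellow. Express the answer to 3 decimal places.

Compute the likelihood of the observed sequence for each case: P(data | bag A) = (4/9)(4/9)(5/9)(4/9)(4/9) = 0.021677; P(data | bag B) = (4/10)(4/10)(6/10)(4/10)(4/10) = 0.01536; P(data | bag C) = (1/6)(1/6)(5/6)(1/6)(1/6) = 0.000643; P(data | bag D) = (2/10)(2/10)(8/10)(2/10)(2/10) = 0.00128; P(data | bag E) = (4/6)(4/6)(2/6)(4/6)(4/6) = 0.065844.
Multiplying each by its prior: 1/5 · 0.021677 = 0.0043354, 1/5 · 0.01536 = 0.003072, 1/5 · 0.000643 = 0.0001286, 1/5 · 0.00128 = 0.000256, 1/5 · 0.065844 = 0.013169; with total 0.020961.
Dividing through by the total gives posterior P(bag A | data) = 0.20683, P(bag B | data) = 0.14656, P(bag C | data) = 0.0061353, P(bag D | data) = 0.012213, P(bag E | data) = 0.62826.
So P(yellow next | data) = Σ P(yellow next | H) P(H | data) = (4/9)(0.20683) + (2/5)(0.14656) + (1/6)(0.0061353) + (1/5)(0.012213) + (2/3)(0.62826) = 0.57285.

0.573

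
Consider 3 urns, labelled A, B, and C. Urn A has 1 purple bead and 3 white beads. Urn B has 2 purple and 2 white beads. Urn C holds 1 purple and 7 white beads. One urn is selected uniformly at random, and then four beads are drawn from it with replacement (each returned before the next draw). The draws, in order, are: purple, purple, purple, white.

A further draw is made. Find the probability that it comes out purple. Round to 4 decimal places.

0.4530

Compute the likelihood of the observed sequence for each case: P(data | urn A) = (1/4)(1/4)(1/4)(3/4) = 0.011719; P(data | urn B) = (2/4)(2/4)(2/4)(2/4) = 0.0625; P(data | urn C) = (1/8)(1/8)(1/8)(7/8) = 0.001709.
The prior-weighted likelihoods are 1/3 · 0.011719 = 0.0039062, 1/3 · 0.0625 = 0.020833, 1/3 · 0.001709 = 0.00056966; summing to 0.025309.
The posterior is then P(urn A | data) = 0.15434, P(urn B | data) = 0.82315, P(urn C | data) = 0.022508.
So P(purple next | data) = Σ P(purple next | H) P(H | data) = (1/4)(0.15434) + (1/2)(0.82315) + (1/8)(0.022508) = 0.45297.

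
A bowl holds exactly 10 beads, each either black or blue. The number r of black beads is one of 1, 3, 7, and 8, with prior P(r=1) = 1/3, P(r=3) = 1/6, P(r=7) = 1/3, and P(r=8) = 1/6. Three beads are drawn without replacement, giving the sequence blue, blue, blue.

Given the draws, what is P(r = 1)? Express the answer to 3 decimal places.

0.820

Under each hypothesis, the probability of the observed sequence is: P(data | r = 1) = (9/10)(8/9)(7/8) = 7/10; P(data | r = 3) = (7/10)(6/9)(5/8) = 7/24; P(data | r = 7) = (3/10)(2/9)(1/8) = 1/120; P(data | r = 8) = (2/10)(1/9)(0/8) = 0.
Weighting by the prior gives 1/3 · 7/10 = 7/30, 1/6 · 7/24 = 7/144, 1/3 · 1/120 = 1/360, 1/6 · 0 = 0; with total 41/144.
Hence P(r = 1 | data) = (7/30) / (41/144) = 168/205.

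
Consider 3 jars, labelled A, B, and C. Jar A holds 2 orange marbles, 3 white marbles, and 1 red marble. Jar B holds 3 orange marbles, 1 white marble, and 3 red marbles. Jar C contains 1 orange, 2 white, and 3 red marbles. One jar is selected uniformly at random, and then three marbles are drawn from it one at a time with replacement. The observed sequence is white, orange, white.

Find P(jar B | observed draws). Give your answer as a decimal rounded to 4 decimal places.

0.0791

Under each hypothesis, the probability of the observed sequence is: P(data | jar A) = (3/6)(2/6)(3/6) = 0.083333; P(data | jar B) = (1/7)(3/7)(1/7) = 0.0087464; P(data | jar C) = (2/6)(1/6)(2/6) = 0.018519.
Multiplying each by its prior: 1/3 · 0.083333 = 0.027778, 1/3 · 0.0087464 = 0.0029155, 1/3 · 0.018519 = 0.0061728; with total 0.036866.
Therefore the posterior P(jar B | data) = (0.0029155) / (0.036866) = 0.079082.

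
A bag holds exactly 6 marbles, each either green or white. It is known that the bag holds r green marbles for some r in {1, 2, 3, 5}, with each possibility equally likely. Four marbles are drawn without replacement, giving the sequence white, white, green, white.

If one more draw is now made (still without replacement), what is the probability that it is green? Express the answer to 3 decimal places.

The likelihood of the observed sequence under each hypothesis: P(data | r = 1) = (5/6)(4/5)(1/4)(3/3) = 1/6; P(data | r = 2) = (4/6)(3/5)(2/4)(2/3) = 2/15; P(data | r = 3) = (3/6)(2/5)(3/4)(1/3) = 1/20; P(data | r = 5) = (1/6)(0/5) = 0.
Multiplying each by its prior: 1/4 · 1/6 = 1/24, 1/4 · 2/15 = 1/30, 1/4 · 1/20 = 1/80, 1/4 · 0 = 0; these sum to 7/80.
Dividing through by the total gives posterior P(r = 1 | data) = 10/21, P(r = 2 | data) = 8/21, P(r = 3 | data) = 1/7, P(r = 5 | data) = 0.
Averaging over the posterior, P(green next | data) = (0)(10/21) + (1/2)(8/21) + (1)(1/7) = 1/3.

0.333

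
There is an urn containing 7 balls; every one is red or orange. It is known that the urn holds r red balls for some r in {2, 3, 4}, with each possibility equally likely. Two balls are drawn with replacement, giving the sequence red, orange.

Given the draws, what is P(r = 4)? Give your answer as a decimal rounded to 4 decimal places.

Compute the likelihood of the observed sequence for each case: P(data | r = 2) = (2/7)(5/7) = 10/49; P(data | r = 3) = (3/7)(4/7) = 12/49; P(data | r = 4) = (4/7)(3/7) = 12/49.
Weighting by the prior gives 1/3 · 10/49 = 10/147, 1/3 · 12/49 = 4/49, 1/3 · 12/49 = 4/49; these sum to 34/147.
Therefore the posterior P(r = 4 | data) = (4/49) / (34/147) = 6/17.

0.3529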